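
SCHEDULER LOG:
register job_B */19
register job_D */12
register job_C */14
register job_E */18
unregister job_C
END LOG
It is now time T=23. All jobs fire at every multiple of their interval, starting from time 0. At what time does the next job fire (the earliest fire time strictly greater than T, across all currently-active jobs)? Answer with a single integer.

Op 1: register job_B */19 -> active={job_B:*/19}
Op 2: register job_D */12 -> active={job_B:*/19, job_D:*/12}
Op 3: register job_C */14 -> active={job_B:*/19, job_C:*/14, job_D:*/12}
Op 4: register job_E */18 -> active={job_B:*/19, job_C:*/14, job_D:*/12, job_E:*/18}
Op 5: unregister job_C -> active={job_B:*/19, job_D:*/12, job_E:*/18}
  job_B: interval 19, next fire after T=23 is 38
  job_D: interval 12, next fire after T=23 is 24
  job_E: interval 18, next fire after T=23 is 36
Earliest fire time = 24 (job job_D)

Answer: 24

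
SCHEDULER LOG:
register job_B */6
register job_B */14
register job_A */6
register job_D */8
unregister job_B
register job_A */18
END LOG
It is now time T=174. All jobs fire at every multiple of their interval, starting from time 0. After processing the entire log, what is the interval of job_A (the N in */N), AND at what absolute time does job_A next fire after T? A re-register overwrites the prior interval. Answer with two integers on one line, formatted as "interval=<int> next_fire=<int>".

Op 1: register job_B */6 -> active={job_B:*/6}
Op 2: register job_B */14 -> active={job_B:*/14}
Op 3: register job_A */6 -> active={job_A:*/6, job_B:*/14}
Op 4: register job_D */8 -> active={job_A:*/6, job_B:*/14, job_D:*/8}
Op 5: unregister job_B -> active={job_A:*/6, job_D:*/8}
Op 6: register job_A */18 -> active={job_A:*/18, job_D:*/8}
Final interval of job_A = 18
Next fire of job_A after T=174: (174//18+1)*18 = 180

Answer: interval=18 next_fire=180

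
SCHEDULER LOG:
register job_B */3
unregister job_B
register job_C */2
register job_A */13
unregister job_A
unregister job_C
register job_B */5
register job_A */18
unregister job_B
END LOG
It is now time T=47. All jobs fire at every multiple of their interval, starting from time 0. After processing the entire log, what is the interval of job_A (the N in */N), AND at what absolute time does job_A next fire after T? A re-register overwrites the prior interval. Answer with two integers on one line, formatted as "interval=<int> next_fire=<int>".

Op 1: register job_B */3 -> active={job_B:*/3}
Op 2: unregister job_B -> active={}
Op 3: register job_C */2 -> active={job_C:*/2}
Op 4: register job_A */13 -> active={job_A:*/13, job_C:*/2}
Op 5: unregister job_A -> active={job_C:*/2}
Op 6: unregister job_C -> active={}
Op 7: register job_B */5 -> active={job_B:*/5}
Op 8: register job_A */18 -> active={job_A:*/18, job_B:*/5}
Op 9: unregister job_B -> active={job_A:*/18}
Final interval of job_A = 18
Next fire of job_A after T=47: (47//18+1)*18 = 54

Answer: interval=18 next_fire=54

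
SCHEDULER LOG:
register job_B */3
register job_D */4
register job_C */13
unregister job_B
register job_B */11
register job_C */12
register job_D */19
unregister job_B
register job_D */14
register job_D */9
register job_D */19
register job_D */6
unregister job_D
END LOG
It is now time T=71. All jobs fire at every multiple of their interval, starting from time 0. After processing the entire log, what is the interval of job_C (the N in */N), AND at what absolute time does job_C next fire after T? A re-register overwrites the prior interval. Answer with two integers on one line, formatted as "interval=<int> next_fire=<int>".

Op 1: register job_B */3 -> active={job_B:*/3}
Op 2: register job_D */4 -> active={job_B:*/3, job_D:*/4}
Op 3: register job_C */13 -> active={job_B:*/3, job_C:*/13, job_D:*/4}
Op 4: unregister job_B -> active={job_C:*/13, job_D:*/4}
Op 5: register job_B */11 -> active={job_B:*/11, job_C:*/13, job_D:*/4}
Op 6: register job_C */12 -> active={job_B:*/11, job_C:*/12, job_D:*/4}
Op 7: register job_D */19 -> active={job_B:*/11, job_C:*/12, job_D:*/19}
Op 8: unregister job_B -> active={job_C:*/12, job_D:*/19}
Op 9: register job_D */14 -> active={job_C:*/12, job_D:*/14}
Op 10: register job_D */9 -> active={job_C:*/12, job_D:*/9}
Op 11: register job_D */19 -> active={job_C:*/12, job_D:*/19}
Op 12: register job_D */6 -> active={job_C:*/12, job_D:*/6}
Op 13: unregister job_D -> active={job_C:*/12}
Final interval of job_C = 12
Next fire of job_C after T=71: (71//12+1)*12 = 72

Answer: interval=12 next_fire=72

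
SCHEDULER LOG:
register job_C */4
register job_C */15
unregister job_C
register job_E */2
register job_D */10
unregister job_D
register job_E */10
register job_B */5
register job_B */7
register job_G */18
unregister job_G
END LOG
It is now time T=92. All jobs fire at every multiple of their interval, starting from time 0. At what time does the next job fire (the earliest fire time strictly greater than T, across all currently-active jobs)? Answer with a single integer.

Answer: 98

Derivation:
Op 1: register job_C */4 -> active={job_C:*/4}
Op 2: register job_C */15 -> active={job_C:*/15}
Op 3: unregister job_C -> active={}
Op 4: register job_E */2 -> active={job_E:*/2}
Op 5: register job_D */10 -> active={job_D:*/10, job_E:*/2}
Op 6: unregister job_D -> active={job_E:*/2}
Op 7: register job_E */10 -> active={job_E:*/10}
Op 8: register job_B */5 -> active={job_B:*/5, job_E:*/10}
Op 9: register job_B */7 -> active={job_B:*/7, job_E:*/10}
Op 10: register job_G */18 -> active={job_B:*/7, job_E:*/10, job_G:*/18}
Op 11: unregister job_G -> active={job_B:*/7, job_E:*/10}
  job_B: interval 7, next fire after T=92 is 98
  job_E: interval 10, next fire after T=92 is 100
Earliest fire time = 98 (job job_B)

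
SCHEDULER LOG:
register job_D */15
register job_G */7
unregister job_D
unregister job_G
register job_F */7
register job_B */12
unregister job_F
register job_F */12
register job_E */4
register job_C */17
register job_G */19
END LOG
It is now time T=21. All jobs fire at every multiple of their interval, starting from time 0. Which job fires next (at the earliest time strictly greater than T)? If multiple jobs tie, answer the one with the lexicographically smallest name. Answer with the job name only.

Answer: job_B

Derivation:
Op 1: register job_D */15 -> active={job_D:*/15}
Op 2: register job_G */7 -> active={job_D:*/15, job_G:*/7}
Op 3: unregister job_D -> active={job_G:*/7}
Op 4: unregister job_G -> active={}
Op 5: register job_F */7 -> active={job_F:*/7}
Op 6: register job_B */12 -> active={job_B:*/12, job_F:*/7}
Op 7: unregister job_F -> active={job_B:*/12}
Op 8: register job_F */12 -> active={job_B:*/12, job_F:*/12}
Op 9: register job_E */4 -> active={job_B:*/12, job_E:*/4, job_F:*/12}
Op 10: register job_C */17 -> active={job_B:*/12, job_C:*/17, job_E:*/4, job_F:*/12}
Op 11: register job_G */19 -> active={job_B:*/12, job_C:*/17, job_E:*/4, job_F:*/12, job_G:*/19}
  job_B: interval 12, next fire after T=21 is 24
  job_C: interval 17, next fire after T=21 is 34
  job_E: interval 4, next fire after T=21 is 24
  job_F: interval 12, next fire after T=21 is 24
  job_G: interval 19, next fire after T=21 is 38
Earliest = 24, winner (lex tiebreak) = job_B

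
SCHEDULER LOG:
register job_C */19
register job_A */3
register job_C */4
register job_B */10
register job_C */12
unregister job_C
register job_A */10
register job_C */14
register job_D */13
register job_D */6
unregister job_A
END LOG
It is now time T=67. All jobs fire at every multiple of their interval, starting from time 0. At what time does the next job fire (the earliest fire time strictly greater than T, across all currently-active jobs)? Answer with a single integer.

Op 1: register job_C */19 -> active={job_C:*/19}
Op 2: register job_A */3 -> active={job_A:*/3, job_C:*/19}
Op 3: register job_C */4 -> active={job_A:*/3, job_C:*/4}
Op 4: register job_B */10 -> active={job_A:*/3, job_B:*/10, job_C:*/4}
Op 5: register job_C */12 -> active={job_A:*/3, job_B:*/10, job_C:*/12}
Op 6: unregister job_C -> active={job_A:*/3, job_B:*/10}
Op 7: register job_A */10 -> active={job_A:*/10, job_B:*/10}
Op 8: register job_C */14 -> active={job_A:*/10, job_B:*/10, job_C:*/14}
Op 9: register job_D */13 -> active={job_A:*/10, job_B:*/10, job_C:*/14, job_D:*/13}
Op 10: register job_D */6 -> active={job_A:*/10, job_B:*/10, job_C:*/14, job_D:*/6}
Op 11: unregister job_A -> active={job_B:*/10, job_C:*/14, job_D:*/6}
  job_B: interval 10, next fire after T=67 is 70
  job_C: interval 14, next fire after T=67 is 70
  job_D: interval 6, next fire after T=67 is 72
Earliest fire time = 70 (job job_B)

Answer: 70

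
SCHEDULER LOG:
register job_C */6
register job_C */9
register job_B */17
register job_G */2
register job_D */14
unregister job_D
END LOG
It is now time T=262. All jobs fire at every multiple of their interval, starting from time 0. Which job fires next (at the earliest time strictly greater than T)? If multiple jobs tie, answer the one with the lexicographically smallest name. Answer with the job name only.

Op 1: register job_C */6 -> active={job_C:*/6}
Op 2: register job_C */9 -> active={job_C:*/9}
Op 3: register job_B */17 -> active={job_B:*/17, job_C:*/9}
Op 4: register job_G */2 -> active={job_B:*/17, job_C:*/9, job_G:*/2}
Op 5: register job_D */14 -> active={job_B:*/17, job_C:*/9, job_D:*/14, job_G:*/2}
Op 6: unregister job_D -> active={job_B:*/17, job_C:*/9, job_G:*/2}
  job_B: interval 17, next fire after T=262 is 272
  job_C: interval 9, next fire after T=262 is 270
  job_G: interval 2, next fire after T=262 is 264
Earliest = 264, winner (lex tiebreak) = job_G

Answer: job_G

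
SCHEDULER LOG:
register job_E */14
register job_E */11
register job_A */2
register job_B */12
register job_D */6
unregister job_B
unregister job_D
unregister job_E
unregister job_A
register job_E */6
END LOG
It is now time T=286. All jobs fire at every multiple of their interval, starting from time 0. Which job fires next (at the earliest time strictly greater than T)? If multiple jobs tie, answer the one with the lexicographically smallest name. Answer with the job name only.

Answer: job_E

Derivation:
Op 1: register job_E */14 -> active={job_E:*/14}
Op 2: register job_E */11 -> active={job_E:*/11}
Op 3: register job_A */2 -> active={job_A:*/2, job_E:*/11}
Op 4: register job_B */12 -> active={job_A:*/2, job_B:*/12, job_E:*/11}
Op 5: register job_D */6 -> active={job_A:*/2, job_B:*/12, job_D:*/6, job_E:*/11}
Op 6: unregister job_B -> active={job_A:*/2, job_D:*/6, job_E:*/11}
Op 7: unregister job_D -> active={job_A:*/2, job_E:*/11}
Op 8: unregister job_E -> active={job_A:*/2}
Op 9: unregister job_A -> active={}
Op 10: register job_E */6 -> active={job_E:*/6}
  job_E: interval 6, next fire after T=286 is 288
Earliest = 288, winner (lex tiebreak) = job_E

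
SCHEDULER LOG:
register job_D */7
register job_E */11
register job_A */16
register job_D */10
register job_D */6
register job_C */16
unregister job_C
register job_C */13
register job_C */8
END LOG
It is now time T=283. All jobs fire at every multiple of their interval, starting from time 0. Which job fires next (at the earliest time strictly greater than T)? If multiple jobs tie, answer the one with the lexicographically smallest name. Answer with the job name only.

Answer: job_E

Derivation:
Op 1: register job_D */7 -> active={job_D:*/7}
Op 2: register job_E */11 -> active={job_D:*/7, job_E:*/11}
Op 3: register job_A */16 -> active={job_A:*/16, job_D:*/7, job_E:*/11}
Op 4: register job_D */10 -> active={job_A:*/16, job_D:*/10, job_E:*/11}
Op 5: register job_D */6 -> active={job_A:*/16, job_D:*/6, job_E:*/11}
Op 6: register job_C */16 -> active={job_A:*/16, job_C:*/16, job_D:*/6, job_E:*/11}
Op 7: unregister job_C -> active={job_A:*/16, job_D:*/6, job_E:*/11}
Op 8: register job_C */13 -> active={job_A:*/16, job_C:*/13, job_D:*/6, job_E:*/11}
Op 9: register job_C */8 -> active={job_A:*/16, job_C:*/8, job_D:*/6, job_E:*/11}
  job_A: interval 16, next fire after T=283 is 288
  job_C: interval 8, next fire after T=283 is 288
  job_D: interval 6, next fire after T=283 is 288
  job_E: interval 11, next fire after T=283 is 286
Earliest = 286, winner (lex tiebreak) = job_E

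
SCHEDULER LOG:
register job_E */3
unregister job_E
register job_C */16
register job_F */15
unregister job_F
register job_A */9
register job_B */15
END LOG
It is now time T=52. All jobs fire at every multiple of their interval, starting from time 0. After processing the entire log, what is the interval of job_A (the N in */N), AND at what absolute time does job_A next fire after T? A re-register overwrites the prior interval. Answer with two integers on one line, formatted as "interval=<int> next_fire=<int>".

Op 1: register job_E */3 -> active={job_E:*/3}
Op 2: unregister job_E -> active={}
Op 3: register job_C */16 -> active={job_C:*/16}
Op 4: register job_F */15 -> active={job_C:*/16, job_F:*/15}
Op 5: unregister job_F -> active={job_C:*/16}
Op 6: register job_A */9 -> active={job_A:*/9, job_C:*/16}
Op 7: register job_B */15 -> active={job_A:*/9, job_B:*/15, job_C:*/16}
Final interval of job_A = 9
Next fire of job_A after T=52: (52//9+1)*9 = 54

Answer: interval=9 next_fire=54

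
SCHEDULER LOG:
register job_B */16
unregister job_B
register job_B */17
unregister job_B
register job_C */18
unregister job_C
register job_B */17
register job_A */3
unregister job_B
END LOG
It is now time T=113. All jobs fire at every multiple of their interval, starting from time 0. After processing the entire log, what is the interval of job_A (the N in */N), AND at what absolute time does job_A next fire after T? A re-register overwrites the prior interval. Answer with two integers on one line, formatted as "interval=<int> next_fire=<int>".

Answer: interval=3 next_fire=114

Derivation:
Op 1: register job_B */16 -> active={job_B:*/16}
Op 2: unregister job_B -> active={}
Op 3: register job_B */17 -> active={job_B:*/17}
Op 4: unregister job_B -> active={}
Op 5: register job_C */18 -> active={job_C:*/18}
Op 6: unregister job_C -> active={}
Op 7: register job_B */17 -> active={job_B:*/17}
Op 8: register job_A */3 -> active={job_A:*/3, job_B:*/17}
Op 9: unregister job_B -> active={job_A:*/3}
Final interval of job_A = 3
Next fire of job_A after T=113: (113//3+1)*3 = 114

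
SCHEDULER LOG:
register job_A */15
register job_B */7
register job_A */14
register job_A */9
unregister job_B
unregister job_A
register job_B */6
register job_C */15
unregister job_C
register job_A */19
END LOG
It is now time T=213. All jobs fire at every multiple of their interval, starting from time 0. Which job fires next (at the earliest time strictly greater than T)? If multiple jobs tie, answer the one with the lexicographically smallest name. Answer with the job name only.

Op 1: register job_A */15 -> active={job_A:*/15}
Op 2: register job_B */7 -> active={job_A:*/15, job_B:*/7}
Op 3: register job_A */14 -> active={job_A:*/14, job_B:*/7}
Op 4: register job_A */9 -> active={job_A:*/9, job_B:*/7}
Op 5: unregister job_B -> active={job_A:*/9}
Op 6: unregister job_A -> active={}
Op 7: register job_B */6 -> active={job_B:*/6}
Op 8: register job_C */15 -> active={job_B:*/6, job_C:*/15}
Op 9: unregister job_C -> active={job_B:*/6}
Op 10: register job_A */19 -> active={job_A:*/19, job_B:*/6}
  job_A: interval 19, next fire after T=213 is 228
  job_B: interval 6, next fire after T=213 is 216
Earliest = 216, winner (lex tiebreak) = job_B

Answer: job_B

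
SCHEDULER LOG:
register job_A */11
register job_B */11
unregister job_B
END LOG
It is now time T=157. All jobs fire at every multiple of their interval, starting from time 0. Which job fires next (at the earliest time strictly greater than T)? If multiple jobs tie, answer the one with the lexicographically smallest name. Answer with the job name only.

Op 1: register job_A */11 -> active={job_A:*/11}
Op 2: register job_B */11 -> active={job_A:*/11, job_B:*/11}
Op 3: unregister job_B -> active={job_A:*/11}
  job_A: interval 11, next fire after T=157 is 165
Earliest = 165, winner (lex tiebreak) = job_A

Answer: job_A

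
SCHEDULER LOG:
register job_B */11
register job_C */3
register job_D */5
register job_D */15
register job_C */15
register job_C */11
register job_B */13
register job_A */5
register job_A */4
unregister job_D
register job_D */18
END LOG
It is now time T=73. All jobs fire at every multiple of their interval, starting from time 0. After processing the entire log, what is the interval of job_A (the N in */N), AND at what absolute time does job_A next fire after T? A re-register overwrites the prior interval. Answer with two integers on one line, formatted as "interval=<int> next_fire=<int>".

Answer: interval=4 next_fire=76

Derivation:
Op 1: register job_B */11 -> active={job_B:*/11}
Op 2: register job_C */3 -> active={job_B:*/11, job_C:*/3}
Op 3: register job_D */5 -> active={job_B:*/11, job_C:*/3, job_D:*/5}
Op 4: register job_D */15 -> active={job_B:*/11, job_C:*/3, job_D:*/15}
Op 5: register job_C */15 -> active={job_B:*/11, job_C:*/15, job_D:*/15}
Op 6: register job_C */11 -> active={job_B:*/11, job_C:*/11, job_D:*/15}
Op 7: register job_B */13 -> active={job_B:*/13, job_C:*/11, job_D:*/15}
Op 8: register job_A */5 -> active={job_A:*/5, job_B:*/13, job_C:*/11, job_D:*/15}
Op 9: register job_A */4 -> active={job_A:*/4, job_B:*/13, job_C:*/11, job_D:*/15}
Op 10: unregister job_D -> active={job_A:*/4, job_B:*/13, job_C:*/11}
Op 11: register job_D */18 -> active={job_A:*/4, job_B:*/13, job_C:*/11, job_D:*/18}
Final interval of job_A = 4
Next fire of job_A after T=73: (73//4+1)*4 = 76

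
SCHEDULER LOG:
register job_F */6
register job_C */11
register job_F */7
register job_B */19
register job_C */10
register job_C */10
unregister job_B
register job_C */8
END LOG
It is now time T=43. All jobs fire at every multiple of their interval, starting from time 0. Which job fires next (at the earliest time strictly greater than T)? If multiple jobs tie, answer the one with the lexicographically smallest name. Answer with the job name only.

Answer: job_C

Derivation:
Op 1: register job_F */6 -> active={job_F:*/6}
Op 2: register job_C */11 -> active={job_C:*/11, job_F:*/6}
Op 3: register job_F */7 -> active={job_C:*/11, job_F:*/7}
Op 4: register job_B */19 -> active={job_B:*/19, job_C:*/11, job_F:*/7}
Op 5: register job_C */10 -> active={job_B:*/19, job_C:*/10, job_F:*/7}
Op 6: register job_C */10 -> active={job_B:*/19, job_C:*/10, job_F:*/7}
Op 7: unregister job_B -> active={job_C:*/10, job_F:*/7}
Op 8: register job_C */8 -> active={job_C:*/8, job_F:*/7}
  job_C: interval 8, next fire after T=43 is 48
  job_F: interval 7, next fire after T=43 is 49
Earliest = 48, winner (lex tiebreak) = job_C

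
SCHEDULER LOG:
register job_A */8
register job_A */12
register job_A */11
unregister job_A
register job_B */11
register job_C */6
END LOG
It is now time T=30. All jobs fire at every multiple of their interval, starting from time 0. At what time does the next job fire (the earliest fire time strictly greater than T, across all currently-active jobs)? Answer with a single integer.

Answer: 33

Derivation:
Op 1: register job_A */8 -> active={job_A:*/8}
Op 2: register job_A */12 -> active={job_A:*/12}
Op 3: register job_A */11 -> active={job_A:*/11}
Op 4: unregister job_A -> active={}
Op 5: register job_B */11 -> active={job_B:*/11}
Op 6: register job_C */6 -> active={job_B:*/11, job_C:*/6}
  job_B: interval 11, next fire after T=30 is 33
  job_C: interval 6, next fire after T=30 is 36
Earliest fire time = 33 (job job_B)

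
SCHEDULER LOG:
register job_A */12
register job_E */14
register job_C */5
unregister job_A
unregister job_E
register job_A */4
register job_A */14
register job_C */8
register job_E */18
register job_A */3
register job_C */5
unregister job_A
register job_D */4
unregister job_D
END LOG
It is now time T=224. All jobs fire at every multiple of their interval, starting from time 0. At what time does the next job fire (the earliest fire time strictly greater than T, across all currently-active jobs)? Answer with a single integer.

Op 1: register job_A */12 -> active={job_A:*/12}
Op 2: register job_E */14 -> active={job_A:*/12, job_E:*/14}
Op 3: register job_C */5 -> active={job_A:*/12, job_C:*/5, job_E:*/14}
Op 4: unregister job_A -> active={job_C:*/5, job_E:*/14}
Op 5: unregister job_E -> active={job_C:*/5}
Op 6: register job_A */4 -> active={job_A:*/4, job_C:*/5}
Op 7: register job_A */14 -> active={job_A:*/14, job_C:*/5}
Op 8: register job_C */8 -> active={job_A:*/14, job_C:*/8}
Op 9: register job_E */18 -> active={job_A:*/14, job_C:*/8, job_E:*/18}
Op 10: register job_A */3 -> active={job_A:*/3, job_C:*/8, job_E:*/18}
Op 11: register job_C */5 -> active={job_A:*/3, job_C:*/5, job_E:*/18}
Op 12: unregister job_A -> active={job_C:*/5, job_E:*/18}
Op 13: register job_D */4 -> active={job_C:*/5, job_D:*/4, job_E:*/18}
Op 14: unregister job_D -> active={job_C:*/5, job_E:*/18}
  job_C: interval 5, next fire after T=224 is 225
  job_E: interval 18, next fire after T=224 is 234
Earliest fire time = 225 (job job_C)

Answer: 225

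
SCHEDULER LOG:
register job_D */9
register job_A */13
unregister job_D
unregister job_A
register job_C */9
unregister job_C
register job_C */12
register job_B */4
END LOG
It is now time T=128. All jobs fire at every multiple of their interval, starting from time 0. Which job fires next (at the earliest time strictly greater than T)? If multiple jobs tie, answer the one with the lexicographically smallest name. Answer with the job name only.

Answer: job_B

Derivation:
Op 1: register job_D */9 -> active={job_D:*/9}
Op 2: register job_A */13 -> active={job_A:*/13, job_D:*/9}
Op 3: unregister job_D -> active={job_A:*/13}
Op 4: unregister job_A -> active={}
Op 5: register job_C */9 -> active={job_C:*/9}
Op 6: unregister job_C -> active={}
Op 7: register job_C */12 -> active={job_C:*/12}
Op 8: register job_B */4 -> active={job_B:*/4, job_C:*/12}
  job_B: interval 4, next fire after T=128 is 132
  job_C: interval 12, next fire after T=128 is 132
Earliest = 132, winner (lex tiebreak) = job_B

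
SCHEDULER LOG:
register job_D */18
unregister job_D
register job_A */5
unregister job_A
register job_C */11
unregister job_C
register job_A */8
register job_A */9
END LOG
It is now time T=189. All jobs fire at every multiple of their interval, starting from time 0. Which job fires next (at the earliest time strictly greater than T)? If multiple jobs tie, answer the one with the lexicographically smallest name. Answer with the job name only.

Op 1: register job_D */18 -> active={job_D:*/18}
Op 2: unregister job_D -> active={}
Op 3: register job_A */5 -> active={job_A:*/5}
Op 4: unregister job_A -> active={}
Op 5: register job_C */11 -> active={job_C:*/11}
Op 6: unregister job_C -> active={}
Op 7: register job_A */8 -> active={job_A:*/8}
Op 8: register job_A */9 -> active={job_A:*/9}
  job_A: interval 9, next fire after T=189 is 198
Earliest = 198, winner (lex tiebreak) = job_A

Answer: job_A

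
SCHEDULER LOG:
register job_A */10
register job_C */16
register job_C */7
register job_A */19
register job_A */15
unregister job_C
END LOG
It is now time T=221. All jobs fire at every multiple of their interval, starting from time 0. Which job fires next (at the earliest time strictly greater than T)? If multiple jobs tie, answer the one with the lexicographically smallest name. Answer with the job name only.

Answer: job_A

Derivation:
Op 1: register job_A */10 -> active={job_A:*/10}
Op 2: register job_C */16 -> active={job_A:*/10, job_C:*/16}
Op 3: register job_C */7 -> active={job_A:*/10, job_C:*/7}
Op 4: register job_A */19 -> active={job_A:*/19, job_C:*/7}
Op 5: register job_A */15 -> active={job_A:*/15, job_C:*/7}
Op 6: unregister job_C -> active={job_A:*/15}
  job_A: interval 15, next fire after T=221 is 225
Earliest = 225, winner (lex tiebreak) = job_A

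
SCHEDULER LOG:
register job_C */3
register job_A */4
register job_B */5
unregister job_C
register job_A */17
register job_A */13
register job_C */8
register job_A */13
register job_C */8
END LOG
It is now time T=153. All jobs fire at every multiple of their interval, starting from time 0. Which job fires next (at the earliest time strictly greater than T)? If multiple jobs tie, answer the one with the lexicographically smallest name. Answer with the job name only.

Answer: job_B

Derivation:
Op 1: register job_C */3 -> active={job_C:*/3}
Op 2: register job_A */4 -> active={job_A:*/4, job_C:*/3}
Op 3: register job_B */5 -> active={job_A:*/4, job_B:*/5, job_C:*/3}
Op 4: unregister job_C -> active={job_A:*/4, job_B:*/5}
Op 5: register job_A */17 -> active={job_A:*/17, job_B:*/5}
Op 6: register job_A */13 -> active={job_A:*/13, job_B:*/5}
Op 7: register job_C */8 -> active={job_A:*/13, job_B:*/5, job_C:*/8}
Op 8: register job_A */13 -> active={job_A:*/13, job_B:*/5, job_C:*/8}
Op 9: register job_C */8 -> active={job_A:*/13, job_B:*/5, job_C:*/8}
  job_A: interval 13, next fire after T=153 is 156
  job_B: interval 5, next fire after T=153 is 155
  job_C: interval 8, next fire after T=153 is 160
Earliest = 155, winner (lex tiebreak) = job_B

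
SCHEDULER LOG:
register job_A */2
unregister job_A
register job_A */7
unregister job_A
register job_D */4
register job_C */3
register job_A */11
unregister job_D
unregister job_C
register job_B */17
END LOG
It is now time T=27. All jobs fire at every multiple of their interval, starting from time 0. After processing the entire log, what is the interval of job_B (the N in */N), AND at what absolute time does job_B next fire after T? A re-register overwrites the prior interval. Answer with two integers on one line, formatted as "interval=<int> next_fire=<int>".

Answer: interval=17 next_fire=34

Derivation:
Op 1: register job_A */2 -> active={job_A:*/2}
Op 2: unregister job_A -> active={}
Op 3: register job_A */7 -> active={job_A:*/7}
Op 4: unregister job_A -> active={}
Op 5: register job_D */4 -> active={job_D:*/4}
Op 6: register job_C */3 -> active={job_C:*/3, job_D:*/4}
Op 7: register job_A */11 -> active={job_A:*/11, job_C:*/3, job_D:*/4}
Op 8: unregister job_D -> active={job_A:*/11, job_C:*/3}
Op 9: unregister job_C -> active={job_A:*/11}
Op 10: register job_B */17 -> active={job_A:*/11, job_B:*/17}
Final interval of job_B = 17
Next fire of job_B after T=27: (27//17+1)*17 = 34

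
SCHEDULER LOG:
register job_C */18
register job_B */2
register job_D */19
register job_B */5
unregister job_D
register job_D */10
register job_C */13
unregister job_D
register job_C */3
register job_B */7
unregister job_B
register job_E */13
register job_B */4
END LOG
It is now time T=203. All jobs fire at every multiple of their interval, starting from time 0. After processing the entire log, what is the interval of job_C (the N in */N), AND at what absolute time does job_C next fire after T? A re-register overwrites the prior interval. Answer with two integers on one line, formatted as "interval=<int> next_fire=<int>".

Answer: interval=3 next_fire=204

Derivation:
Op 1: register job_C */18 -> active={job_C:*/18}
Op 2: register job_B */2 -> active={job_B:*/2, job_C:*/18}
Op 3: register job_D */19 -> active={job_B:*/2, job_C:*/18, job_D:*/19}
Op 4: register job_B */5 -> active={job_B:*/5, job_C:*/18, job_D:*/19}
Op 5: unregister job_D -> active={job_B:*/5, job_C:*/18}
Op 6: register job_D */10 -> active={job_B:*/5, job_C:*/18, job_D:*/10}
Op 7: register job_C */13 -> active={job_B:*/5, job_C:*/13, job_D:*/10}
Op 8: unregister job_D -> active={job_B:*/5, job_C:*/13}
Op 9: register job_C */3 -> active={job_B:*/5, job_C:*/3}
Op 10: register job_B */7 -> active={job_B:*/7, job_C:*/3}
Op 11: unregister job_B -> active={job_C:*/3}
Op 12: register job_E */13 -> active={job_C:*/3, job_E:*/13}
Op 13: register job_B */4 -> active={job_B:*/4, job_C:*/3, job_E:*/13}
Final interval of job_C = 3
Next fire of job_C after T=203: (203//3+1)*3 = 204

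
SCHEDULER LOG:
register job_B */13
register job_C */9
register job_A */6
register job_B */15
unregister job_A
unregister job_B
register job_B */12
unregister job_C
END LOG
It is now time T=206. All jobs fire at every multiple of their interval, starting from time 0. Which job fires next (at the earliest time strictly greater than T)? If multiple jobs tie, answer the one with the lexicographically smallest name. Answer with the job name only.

Op 1: register job_B */13 -> active={job_B:*/13}
Op 2: register job_C */9 -> active={job_B:*/13, job_C:*/9}
Op 3: register job_A */6 -> active={job_A:*/6, job_B:*/13, job_C:*/9}
Op 4: register job_B */15 -> active={job_A:*/6, job_B:*/15, job_C:*/9}
Op 5: unregister job_A -> active={job_B:*/15, job_C:*/9}
Op 6: unregister job_B -> active={job_C:*/9}
Op 7: register job_B */12 -> active={job_B:*/12, job_C:*/9}
Op 8: unregister job_C -> active={job_B:*/12}
  job_B: interval 12, next fire after T=206 is 216
Earliest = 216, winner (lex tiebreak) = job_B

Answer: job_B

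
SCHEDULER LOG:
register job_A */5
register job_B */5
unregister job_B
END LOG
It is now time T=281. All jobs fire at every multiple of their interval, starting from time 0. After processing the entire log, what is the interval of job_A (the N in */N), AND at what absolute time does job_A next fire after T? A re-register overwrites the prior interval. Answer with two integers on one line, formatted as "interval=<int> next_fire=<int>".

Op 1: register job_A */5 -> active={job_A:*/5}
Op 2: register job_B */5 -> active={job_A:*/5, job_B:*/5}
Op 3: unregister job_B -> active={job_A:*/5}
Final interval of job_A = 5
Next fire of job_A after T=281: (281//5+1)*5 = 285

Answer: interval=5 next_fire=285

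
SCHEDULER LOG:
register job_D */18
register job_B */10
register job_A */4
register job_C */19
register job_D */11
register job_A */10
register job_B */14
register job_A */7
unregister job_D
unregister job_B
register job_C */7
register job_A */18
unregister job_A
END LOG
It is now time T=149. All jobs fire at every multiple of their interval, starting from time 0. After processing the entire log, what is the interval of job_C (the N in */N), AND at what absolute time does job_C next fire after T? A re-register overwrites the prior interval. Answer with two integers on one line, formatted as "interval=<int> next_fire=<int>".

Op 1: register job_D */18 -> active={job_D:*/18}
Op 2: register job_B */10 -> active={job_B:*/10, job_D:*/18}
Op 3: register job_A */4 -> active={job_A:*/4, job_B:*/10, job_D:*/18}
Op 4: register job_C */19 -> active={job_A:*/4, job_B:*/10, job_C:*/19, job_D:*/18}
Op 5: register job_D */11 -> active={job_A:*/4, job_B:*/10, job_C:*/19, job_D:*/11}
Op 6: register job_A */10 -> active={job_A:*/10, job_B:*/10, job_C:*/19, job_D:*/11}
Op 7: register job_B */14 -> active={job_A:*/10, job_B:*/14, job_C:*/19, job_D:*/11}
Op 8: register job_A */7 -> active={job_A:*/7, job_B:*/14, job_C:*/19, job_D:*/11}
Op 9: unregister job_D -> active={job_A:*/7, job_B:*/14, job_C:*/19}
Op 10: unregister job_B -> active={job_A:*/7, job_C:*/19}
Op 11: register job_C */7 -> active={job_A:*/7, job_C:*/7}
Op 12: register job_A */18 -> active={job_A:*/18, job_C:*/7}
Op 13: unregister job_A -> active={job_C:*/7}
Final interval of job_C = 7
Next fire of job_C after T=149: (149//7+1)*7 = 154

Answer: interval=7 next_fire=154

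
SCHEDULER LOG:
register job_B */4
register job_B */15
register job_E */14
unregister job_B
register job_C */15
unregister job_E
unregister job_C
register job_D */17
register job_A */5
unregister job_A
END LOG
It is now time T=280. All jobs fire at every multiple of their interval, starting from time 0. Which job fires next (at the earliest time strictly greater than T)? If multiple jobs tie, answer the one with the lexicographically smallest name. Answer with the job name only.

Op 1: register job_B */4 -> active={job_B:*/4}
Op 2: register job_B */15 -> active={job_B:*/15}
Op 3: register job_E */14 -> active={job_B:*/15, job_E:*/14}
Op 4: unregister job_B -> active={job_E:*/14}
Op 5: register job_C */15 -> active={job_C:*/15, job_E:*/14}
Op 6: unregister job_E -> active={job_C:*/15}
Op 7: unregister job_C -> active={}
Op 8: register job_D */17 -> active={job_D:*/17}
Op 9: register job_A */5 -> active={job_A:*/5, job_D:*/17}
Op 10: unregister job_A -> active={job_D:*/17}
  job_D: interval 17, next fire after T=280 is 289
Earliest = 289, winner (lex tiebreak) = job_D

Answer: job_D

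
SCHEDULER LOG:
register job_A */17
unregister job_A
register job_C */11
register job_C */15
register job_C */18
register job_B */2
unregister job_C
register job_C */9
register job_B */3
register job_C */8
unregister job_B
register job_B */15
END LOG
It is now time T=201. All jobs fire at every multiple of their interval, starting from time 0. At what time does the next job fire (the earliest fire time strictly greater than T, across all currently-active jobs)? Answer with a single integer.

Op 1: register job_A */17 -> active={job_A:*/17}
Op 2: unregister job_A -> active={}
Op 3: register job_C */11 -> active={job_C:*/11}
Op 4: register job_C */15 -> active={job_C:*/15}
Op 5: register job_C */18 -> active={job_C:*/18}
Op 6: register job_B */2 -> active={job_B:*/2, job_C:*/18}
Op 7: unregister job_C -> active={job_B:*/2}
Op 8: register job_C */9 -> active={job_B:*/2, job_C:*/9}
Op 9: register job_B */3 -> active={job_B:*/3, job_C:*/9}
Op 10: register job_C */8 -> active={job_B:*/3, job_C:*/8}
Op 11: unregister job_B -> active={job_C:*/8}
Op 12: register job_B */15 -> active={job_B:*/15, job_C:*/8}
  job_B: interval 15, next fire after T=201 is 210
  job_C: interval 8, next fire after T=201 is 208
Earliest fire time = 208 (job job_C)

Answer: 208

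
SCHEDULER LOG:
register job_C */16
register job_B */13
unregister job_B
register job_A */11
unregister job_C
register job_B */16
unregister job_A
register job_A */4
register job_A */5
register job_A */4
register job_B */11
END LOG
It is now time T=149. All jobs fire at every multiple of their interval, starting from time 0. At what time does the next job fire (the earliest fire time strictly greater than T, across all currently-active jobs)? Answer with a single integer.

Answer: 152

Derivation:
Op 1: register job_C */16 -> active={job_C:*/16}
Op 2: register job_B */13 -> active={job_B:*/13, job_C:*/16}
Op 3: unregister job_B -> active={job_C:*/16}
Op 4: register job_A */11 -> active={job_A:*/11, job_C:*/16}
Op 5: unregister job_C -> active={job_A:*/11}
Op 6: register job_B */16 -> active={job_A:*/11, job_B:*/16}
Op 7: unregister job_A -> active={job_B:*/16}
Op 8: register job_A */4 -> active={job_A:*/4, job_B:*/16}
Op 9: register job_A */5 -> active={job_A:*/5, job_B:*/16}
Op 10: register job_A */4 -> active={job_A:*/4, job_B:*/16}
Op 11: register job_B */11 -> active={job_A:*/4, job_B:*/11}
  job_A: interval 4, next fire after T=149 is 152
  job_B: interval 11, next fire after T=149 is 154
Earliest fire time = 152 (job job_A)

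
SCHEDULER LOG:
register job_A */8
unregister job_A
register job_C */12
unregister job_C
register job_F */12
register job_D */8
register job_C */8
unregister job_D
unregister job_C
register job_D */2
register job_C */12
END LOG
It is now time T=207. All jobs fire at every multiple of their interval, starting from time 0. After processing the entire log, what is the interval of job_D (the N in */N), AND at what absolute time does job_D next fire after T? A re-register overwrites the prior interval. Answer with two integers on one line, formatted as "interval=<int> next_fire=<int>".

Answer: interval=2 next_fire=208

Derivation:
Op 1: register job_A */8 -> active={job_A:*/8}
Op 2: unregister job_A -> active={}
Op 3: register job_C */12 -> active={job_C:*/12}
Op 4: unregister job_C -> active={}
Op 5: register job_F */12 -> active={job_F:*/12}
Op 6: register job_D */8 -> active={job_D:*/8, job_F:*/12}
Op 7: register job_C */8 -> active={job_C:*/8, job_D:*/8, job_F:*/12}
Op 8: unregister job_D -> active={job_C:*/8, job_F:*/12}
Op 9: unregister job_C -> active={job_F:*/12}
Op 10: register job_D */2 -> active={job_D:*/2, job_F:*/12}
Op 11: register job_C */12 -> active={job_C:*/12, job_D:*/2, job_F:*/12}
Final interval of job_D = 2
Next fire of job_D after T=207: (207//2+1)*2 = 208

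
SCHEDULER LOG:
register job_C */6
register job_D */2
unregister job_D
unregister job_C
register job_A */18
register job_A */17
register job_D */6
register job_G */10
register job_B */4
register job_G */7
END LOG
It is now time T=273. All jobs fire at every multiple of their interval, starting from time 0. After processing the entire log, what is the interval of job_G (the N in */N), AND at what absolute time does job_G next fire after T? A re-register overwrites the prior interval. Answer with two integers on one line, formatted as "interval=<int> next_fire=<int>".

Op 1: register job_C */6 -> active={job_C:*/6}
Op 2: register job_D */2 -> active={job_C:*/6, job_D:*/2}
Op 3: unregister job_D -> active={job_C:*/6}
Op 4: unregister job_C -> active={}
Op 5: register job_A */18 -> active={job_A:*/18}
Op 6: register job_A */17 -> active={job_A:*/17}
Op 7: register job_D */6 -> active={job_A:*/17, job_D:*/6}
Op 8: register job_G */10 -> active={job_A:*/17, job_D:*/6, job_G:*/10}
Op 9: register job_B */4 -> active={job_A:*/17, job_B:*/4, job_D:*/6, job_G:*/10}
Op 10: register job_G */7 -> active={job_A:*/17, job_B:*/4, job_D:*/6, job_G:*/7}
Final interval of job_G = 7
Next fire of job_G after T=273: (273//7+1)*7 = 280

Answer: interval=7 next_fire=280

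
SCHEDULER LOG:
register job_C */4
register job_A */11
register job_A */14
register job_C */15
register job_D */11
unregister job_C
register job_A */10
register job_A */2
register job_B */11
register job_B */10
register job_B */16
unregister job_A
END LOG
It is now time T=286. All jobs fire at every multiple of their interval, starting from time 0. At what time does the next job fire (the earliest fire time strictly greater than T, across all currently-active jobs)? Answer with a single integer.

Answer: 288

Derivation:
Op 1: register job_C */4 -> active={job_C:*/4}
Op 2: register job_A */11 -> active={job_A:*/11, job_C:*/4}
Op 3: register job_A */14 -> active={job_A:*/14, job_C:*/4}
Op 4: register job_C */15 -> active={job_A:*/14, job_C:*/15}
Op 5: register job_D */11 -> active={job_A:*/14, job_C:*/15, job_D:*/11}
Op 6: unregister job_C -> active={job_A:*/14, job_D:*/11}
Op 7: register job_A */10 -> active={job_A:*/10, job_D:*/11}
Op 8: register job_A */2 -> active={job_A:*/2, job_D:*/11}
Op 9: register job_B */11 -> active={job_A:*/2, job_B:*/11, job_D:*/11}
Op 10: register job_B */10 -> active={job_A:*/2, job_B:*/10, job_D:*/11}
Op 11: register job_B */16 -> active={job_A:*/2, job_B:*/16, job_D:*/11}
Op 12: unregister job_A -> active={job_B:*/16, job_D:*/11}
  job_B: interval 16, next fire after T=286 is 288
  job_D: interval 11, next fire after T=286 is 297
Earliest fire time = 288 (job job_B)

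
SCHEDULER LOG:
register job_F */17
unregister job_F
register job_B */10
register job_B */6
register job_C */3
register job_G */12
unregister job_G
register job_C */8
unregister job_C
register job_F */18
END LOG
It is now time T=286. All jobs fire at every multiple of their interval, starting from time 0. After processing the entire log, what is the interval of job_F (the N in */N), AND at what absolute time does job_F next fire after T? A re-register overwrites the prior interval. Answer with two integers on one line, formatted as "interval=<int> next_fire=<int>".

Op 1: register job_F */17 -> active={job_F:*/17}
Op 2: unregister job_F -> active={}
Op 3: register job_B */10 -> active={job_B:*/10}
Op 4: register job_B */6 -> active={job_B:*/6}
Op 5: register job_C */3 -> active={job_B:*/6, job_C:*/3}
Op 6: register job_G */12 -> active={job_B:*/6, job_C:*/3, job_G:*/12}
Op 7: unregister job_G -> active={job_B:*/6, job_C:*/3}
Op 8: register job_C */8 -> active={job_B:*/6, job_C:*/8}
Op 9: unregister job_C -> active={job_B:*/6}
Op 10: register job_F */18 -> active={job_B:*/6, job_F:*/18}
Final interval of job_F = 18
Next fire of job_F after T=286: (286//18+1)*18 = 288

Answer: interval=18 next_fire=288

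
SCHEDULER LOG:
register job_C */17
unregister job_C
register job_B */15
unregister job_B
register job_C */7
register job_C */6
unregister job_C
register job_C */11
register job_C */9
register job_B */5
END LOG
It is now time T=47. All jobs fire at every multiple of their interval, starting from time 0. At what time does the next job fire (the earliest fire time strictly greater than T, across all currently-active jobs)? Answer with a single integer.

Op 1: register job_C */17 -> active={job_C:*/17}
Op 2: unregister job_C -> active={}
Op 3: register job_B */15 -> active={job_B:*/15}
Op 4: unregister job_B -> active={}
Op 5: register job_C */7 -> active={job_C:*/7}
Op 6: register job_C */6 -> active={job_C:*/6}
Op 7: unregister job_C -> active={}
Op 8: register job_C */11 -> active={job_C:*/11}
Op 9: register job_C */9 -> active={job_C:*/9}
Op 10: register job_B */5 -> active={job_B:*/5, job_C:*/9}
  job_B: interval 5, next fire after T=47 is 50
  job_C: interval 9, next fire after T=47 is 54
Earliest fire time = 50 (job job_B)

Answer: 50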